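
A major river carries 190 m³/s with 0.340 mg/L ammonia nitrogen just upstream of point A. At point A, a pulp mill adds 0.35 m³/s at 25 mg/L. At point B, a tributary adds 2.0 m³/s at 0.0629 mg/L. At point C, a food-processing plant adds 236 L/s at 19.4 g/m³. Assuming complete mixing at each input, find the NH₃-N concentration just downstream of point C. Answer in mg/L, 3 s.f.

After input A: C = (190·0.34 + 0.35·25) / 190.3 = 0.3853 mg/L.
After input B: C = (190.3·0.3853 + 2·0.0629) / 192.3 = 0.382 mg/L.
236 L/s = 0.236 m³/s.
After input C: C = (192.3·0.382 + 0.236·19.4) / 192.6 = 0.4053 mg/L.

0.405 mg/L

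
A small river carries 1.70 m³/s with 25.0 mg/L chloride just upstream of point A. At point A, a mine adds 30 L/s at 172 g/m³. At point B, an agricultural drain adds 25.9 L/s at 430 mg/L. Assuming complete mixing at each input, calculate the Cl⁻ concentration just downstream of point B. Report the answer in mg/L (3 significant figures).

30 L/s = 0.03 m³/s.
After input A: C = (1.7·25 + 0.03·172) / 1.73 = 27.55 mg/L.
25.9 L/s = 0.0259 m³/s.
After input B: C = (1.73·27.55 + 0.0259·430) / 1.756 = 33.49 mg/L.

33.5 mg/L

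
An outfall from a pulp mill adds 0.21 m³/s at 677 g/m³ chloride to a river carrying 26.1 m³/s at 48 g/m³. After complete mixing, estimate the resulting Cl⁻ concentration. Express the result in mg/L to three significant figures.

53.0 mg/L

By mass balance at complete mixing, C = (0.21·677 + 26.1·48) / (0.21 + 26.1) = 1395/26.31 = 53.02 mg/L.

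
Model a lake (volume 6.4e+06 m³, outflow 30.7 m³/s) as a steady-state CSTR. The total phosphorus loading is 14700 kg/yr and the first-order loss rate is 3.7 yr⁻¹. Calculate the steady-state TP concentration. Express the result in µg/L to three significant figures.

14.8 µg/L

Outflow Q = 30.7 m³/s × 3.156e+07 s/yr = 9.688e+08 m³/yr.
Steady-state CSTR mass balance: W = Q·C + k·V·C, so C = W/(Q + kV).
Q + kV = 9.688e+08 + 3.7·6.4e+06 = 9.925e+08 m³/yr.
C = 14700/9.925e+08 = 1.481e-05 kg/m³ = 0.01481 mg/L = 14.81 µg/L.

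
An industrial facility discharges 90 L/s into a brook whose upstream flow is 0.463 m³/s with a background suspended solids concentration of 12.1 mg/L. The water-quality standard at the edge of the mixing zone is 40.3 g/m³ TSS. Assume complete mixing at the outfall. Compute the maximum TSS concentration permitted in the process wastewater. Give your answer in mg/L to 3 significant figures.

185 mg/L

90 L/s = 0.09 m³/s.
Mass balance: 40.3·0.553 = 0.09·Cₑ + 0.463·12.1.
Cₑ = (22.29 − 5.602) / 0.09 = 185.4 mg/L.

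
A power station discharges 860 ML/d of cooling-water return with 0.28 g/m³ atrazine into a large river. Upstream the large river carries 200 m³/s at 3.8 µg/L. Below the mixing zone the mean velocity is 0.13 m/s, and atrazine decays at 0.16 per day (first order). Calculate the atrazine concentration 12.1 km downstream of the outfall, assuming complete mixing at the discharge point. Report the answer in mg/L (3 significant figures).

860 ML/d = 9.954 m³/s.
3.8 µg/L = 0.0038 mg/L.
After complete mixing, C₀ = (9.954·0.28 + 200·0.0038) / 210 = 0.01689 mg/L.
Travel time t = 1.21e+04 m / 0.13 m/s = 9.308e+04 s = 1.077 d.
C = 0.01689·exp(−0.16·1.077) = 0.01689·0.8417 = 0.01422 mg/L.

0.0142 mg/L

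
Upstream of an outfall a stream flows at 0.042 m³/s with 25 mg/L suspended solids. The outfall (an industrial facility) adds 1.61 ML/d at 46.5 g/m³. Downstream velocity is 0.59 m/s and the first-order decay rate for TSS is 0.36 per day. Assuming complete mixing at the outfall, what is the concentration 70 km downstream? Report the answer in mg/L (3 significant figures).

1.61 ML/d = 0.01863 m³/s.
After complete mixing, C₀ = (0.01863·46.5 + 0.042·25) / 0.06063 = 31.61 mg/L.
Travel time t = 7e+04 m / 0.59 m/s = 1.186e+05 s = 1.373 d.
C = 31.61·exp(−0.36·1.373) = 31.61·0.61 = 19.28 mg/L.

19.3 mg/L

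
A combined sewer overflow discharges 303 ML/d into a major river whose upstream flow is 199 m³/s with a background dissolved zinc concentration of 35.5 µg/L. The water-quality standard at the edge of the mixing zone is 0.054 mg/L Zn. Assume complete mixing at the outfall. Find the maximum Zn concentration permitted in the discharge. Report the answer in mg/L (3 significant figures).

1.10 mg/L

303 ML/d = 3.507 m³/s.
35.5 µg/L = 0.0355 mg/L.
Mass balance: 0.054·202.5 = 3.507·Cₑ + 199·0.0355.
Cₑ = (10.94 − 7.065) / 3.507 = 1.104 mg/L.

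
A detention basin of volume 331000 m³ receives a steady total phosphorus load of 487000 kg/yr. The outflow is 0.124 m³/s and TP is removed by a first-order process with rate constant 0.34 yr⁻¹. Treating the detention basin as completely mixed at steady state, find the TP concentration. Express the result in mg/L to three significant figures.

121 mg/L

Outflow Q = 0.124 m³/s × 3.156e+07 s/yr = 3.913e+06 m³/yr.
Steady-state CSTR mass balance: W = Q·C + k·V·C, so C = W/(Q + kV).
Q + kV = 3.913e+06 + 0.34·331000 = 4.026e+06 m³/yr.
C = 487000/4.026e+06 = 0.121 kg/m³ = 121 mg/L.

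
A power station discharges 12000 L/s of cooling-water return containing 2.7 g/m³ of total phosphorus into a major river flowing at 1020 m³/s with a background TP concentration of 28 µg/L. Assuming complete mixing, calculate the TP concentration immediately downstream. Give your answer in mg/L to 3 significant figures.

12000 L/s = 12 m³/s.
28 µg/L = 0.028 mg/L.
By mass balance at complete mixing, C = (12·2.7 + 1020·0.028) / (12 + 1020) = 60.96/1032 = 0.05907 mg/L.

0.0591 mg/L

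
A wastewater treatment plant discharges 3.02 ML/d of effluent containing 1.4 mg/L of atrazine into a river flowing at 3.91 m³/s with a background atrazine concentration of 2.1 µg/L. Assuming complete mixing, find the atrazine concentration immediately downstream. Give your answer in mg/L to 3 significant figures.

3.02 ML/d = 0.03495 m³/s.
2.1 µg/L = 0.0021 mg/L.
By mass balance at complete mixing, C = (0.03495·1.4 + 3.91·0.0021) / (0.03495 + 3.91) = 0.05715/3.945 = 0.01449 mg/L.

0.0145 mg/L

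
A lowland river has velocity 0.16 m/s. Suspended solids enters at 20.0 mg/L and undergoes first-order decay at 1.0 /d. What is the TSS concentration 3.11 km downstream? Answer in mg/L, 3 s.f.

16.0 mg/L

Travel time t = 3.11 km / 0.16 m/s = 3110/0.16 = 1.944e+04 s = 0.225 d.
First-order decay: C = 20.0·exp(−1.0·0.225) = 20.0·0.7985 = 15.97 mg/L.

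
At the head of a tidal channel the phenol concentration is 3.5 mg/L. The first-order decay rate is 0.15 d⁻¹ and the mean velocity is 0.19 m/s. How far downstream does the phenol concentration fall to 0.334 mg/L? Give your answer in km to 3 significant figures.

257 km

From C = C₀·e^(−kt), t = ln(C₀/C)/k = ln(3.5/0.334)/0.15 = 2.349/0.15 = 15.66 d.
Distance = v·t = 0.19 m/s × 1.353e+06 s = 2.571e+05 m = 257.1 km.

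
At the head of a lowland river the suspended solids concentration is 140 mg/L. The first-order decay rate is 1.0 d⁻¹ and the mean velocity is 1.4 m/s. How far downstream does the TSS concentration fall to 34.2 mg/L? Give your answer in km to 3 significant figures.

170 km

From C = C₀·e^(−kt), t = ln(C₀/C)/k = ln(140/34.2)/1.0 = 1.409/1.0 = 1.409 d.
Distance = v·t = 1.4 m/s × 1.218e+05 s = 1.705e+05 m = 170.5 km.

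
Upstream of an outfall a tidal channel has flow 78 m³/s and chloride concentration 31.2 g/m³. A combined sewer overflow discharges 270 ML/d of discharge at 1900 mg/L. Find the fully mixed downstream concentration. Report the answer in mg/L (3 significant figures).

270 ML/d = 3.125 m³/s.
Flow-weighted mixing gives C = (3.125·1900 + 78·31.2) / (3.125 + 78) = 8371/81.12 = 103.2 mg/L.

103 mg/L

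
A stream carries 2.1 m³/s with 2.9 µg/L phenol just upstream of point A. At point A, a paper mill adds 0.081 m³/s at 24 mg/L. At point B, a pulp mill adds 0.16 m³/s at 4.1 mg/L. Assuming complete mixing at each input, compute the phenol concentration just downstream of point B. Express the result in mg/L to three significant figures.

2.9 µg/L = 0.0029 mg/L.
After input A: C = (2.1·0.0029 + 0.081·24) / 2.181 = 0.8941 mg/L.
After input B: C = (2.181·0.8941 + 0.16·4.1) / 2.341 = 1.113 mg/L.

1.11 mg/L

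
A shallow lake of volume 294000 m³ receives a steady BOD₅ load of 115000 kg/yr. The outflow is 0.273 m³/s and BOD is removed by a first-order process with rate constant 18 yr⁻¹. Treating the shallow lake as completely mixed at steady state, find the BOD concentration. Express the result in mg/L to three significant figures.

8.27 mg/L

Outflow Q = 0.273 m³/s × 3.156e+07 s/yr = 8.615e+06 m³/yr.
Steady-state CSTR mass balance: W = Q·C + k·V·C, so C = W/(Q + kV).
Q + kV = 8.615e+06 + 18·294000 = 1.391e+07 m³/yr.
C = 115000/1.391e+07 = 0.008269 kg/m³ = 8.269 mg/L.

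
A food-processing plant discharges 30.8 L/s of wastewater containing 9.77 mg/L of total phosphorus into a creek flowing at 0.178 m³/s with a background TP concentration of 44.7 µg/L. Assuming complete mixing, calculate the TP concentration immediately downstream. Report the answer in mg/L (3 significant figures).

30.8 L/s = 0.0308 m³/s.
44.7 µg/L = 0.0447 mg/L.
Flow-weighted mixing gives C = (0.0308·9.77 + 0.178·0.0447) / (0.0308 + 0.178) = 0.3089/0.2088 = 1.479 mg/L.

1.48 mg/L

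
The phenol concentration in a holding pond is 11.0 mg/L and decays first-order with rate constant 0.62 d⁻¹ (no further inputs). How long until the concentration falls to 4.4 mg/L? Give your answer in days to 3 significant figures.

t = ln(C₀/C)/k = ln(11.0/4.4)/0.62 = 0.9163/0.62 = 1.478 d.

1.48 d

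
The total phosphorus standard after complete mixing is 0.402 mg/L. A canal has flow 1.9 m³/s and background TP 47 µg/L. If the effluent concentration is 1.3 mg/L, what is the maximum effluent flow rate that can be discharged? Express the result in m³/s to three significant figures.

0.751 m³/s

47 µg/L = 0.047 mg/L.
Mass balance at complete mixing: C_std·(Q_w + Q_r) = Q_w·C_e + Q_r·C_b.
Rearranging, Q_w = Q_r·(C_std − C_b)/(C_e − C_std) = 1.9·(0.402 − 0.047) / (1.3 − 0.402) = 0.7511 m³/s.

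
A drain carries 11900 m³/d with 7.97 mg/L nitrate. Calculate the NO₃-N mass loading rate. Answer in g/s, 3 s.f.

11900 m³/d = 0.1377 m³/s.
Mass flux = Q·C = 0.1377 m³/s × 7.97 g/m³ = 1.098 g/s.

1.10 g/s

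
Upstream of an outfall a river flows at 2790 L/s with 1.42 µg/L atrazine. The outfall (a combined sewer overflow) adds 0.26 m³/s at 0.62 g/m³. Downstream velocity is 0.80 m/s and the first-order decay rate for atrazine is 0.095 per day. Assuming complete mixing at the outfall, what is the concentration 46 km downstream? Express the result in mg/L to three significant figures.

2790 L/s = 2.79 m³/s.
1.42 µg/L = 0.00142 mg/L.
After complete mixing, C₀ = (0.26·0.62 + 2.79·0.00142) / 3.05 = 0.05415 mg/L.
Travel time t = 4.6e+04 m / 0.80 m/s = 5.75e+04 s = 0.6655 d.
C = 0.05415·exp(−0.095·0.6655) = 0.05415·0.9387 = 0.05083 mg/L.

0.0508 mg/L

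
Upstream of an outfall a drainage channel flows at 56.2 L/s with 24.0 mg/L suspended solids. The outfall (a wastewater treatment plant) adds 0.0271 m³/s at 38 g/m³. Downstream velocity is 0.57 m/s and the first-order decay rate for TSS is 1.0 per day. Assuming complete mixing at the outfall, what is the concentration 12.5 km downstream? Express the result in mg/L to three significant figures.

22.2 mg/L

56.2 L/s = 0.0562 m³/s.
After complete mixing, C₀ = (0.0271·38 + 0.0562·24) / 0.0833 = 28.55 mg/L.
Travel time t = 1.25e+04 m / 0.57 m/s = 2.193e+04 s = 0.2538 d.
C = 28.55·exp(−1.0·0.2538) = 28.55·0.7758 = 22.15 mg/L.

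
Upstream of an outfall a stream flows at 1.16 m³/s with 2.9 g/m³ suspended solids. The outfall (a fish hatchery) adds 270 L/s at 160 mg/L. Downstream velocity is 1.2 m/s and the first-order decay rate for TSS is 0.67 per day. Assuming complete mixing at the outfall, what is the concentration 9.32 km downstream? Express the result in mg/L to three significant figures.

30.7 mg/L

270 L/s = 0.27 m³/s.
After complete mixing, C₀ = (0.27·160 + 1.16·2.9) / 1.43 = 32.56 mg/L.
Travel time t = 9320 m / 1.2 m/s = 7767 s = 0.08989 d.
C = 32.56·exp(−0.67·0.08989) = 32.56·0.9416 = 30.66 mg/L.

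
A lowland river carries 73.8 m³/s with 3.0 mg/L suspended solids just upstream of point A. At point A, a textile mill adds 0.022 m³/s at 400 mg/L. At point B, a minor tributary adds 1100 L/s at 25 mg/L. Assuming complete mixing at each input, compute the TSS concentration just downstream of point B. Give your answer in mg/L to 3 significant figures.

3.44 mg/L

After input A: C = (73.8·3 + 0.022·400) / 73.82 = 3.118 mg/L.
1100 L/s = 1.1 m³/s.
After input B: C = (73.82·3.118 + 1.1·25) / 74.92 = 3.44 mg/L.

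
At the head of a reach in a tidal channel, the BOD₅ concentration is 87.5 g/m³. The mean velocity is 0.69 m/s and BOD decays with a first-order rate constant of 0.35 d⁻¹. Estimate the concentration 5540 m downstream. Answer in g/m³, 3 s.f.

Travel time t = 5540 m / 0.69 m/s = 5540/0.69 = 8029 s = 0.09293 d.
First-order decay: C = 87.5·exp(−0.35·0.09293) = 87.5·0.968 = 84.7 g/m³.

84.7 g/m³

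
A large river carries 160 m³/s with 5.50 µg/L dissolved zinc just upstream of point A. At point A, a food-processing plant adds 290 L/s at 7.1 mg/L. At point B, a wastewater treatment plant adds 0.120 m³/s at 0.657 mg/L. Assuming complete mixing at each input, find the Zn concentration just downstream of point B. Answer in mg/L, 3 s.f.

0.0188 mg/L

5.50 µg/L = 0.0055 mg/L.
290 L/s = 0.29 m³/s.
After input A: C = (160·0.0055 + 0.29·7.1) / 160.3 = 0.01834 mg/L.
After input B: C = (160.3·0.01834 + 0.12·0.657) / 160.4 = 0.01881 mg/L.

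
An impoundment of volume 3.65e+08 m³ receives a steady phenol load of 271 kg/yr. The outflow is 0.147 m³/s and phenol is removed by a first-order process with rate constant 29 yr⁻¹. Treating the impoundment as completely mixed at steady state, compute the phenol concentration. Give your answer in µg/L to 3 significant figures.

0.0256 µg/L

Outflow Q = 0.147 m³/s × 3.156e+07 s/yr = 4.639e+06 m³/yr.
Steady-state CSTR mass balance: W = Q·C + k·V·C, so C = W/(Q + kV).
Q + kV = 4.639e+06 + 29·3.65e+08 = 1.059e+10 m³/yr.
C = 271/1.059e+10 = 2.559e-08 kg/m³ = 2.559e-05 mg/L = 0.02559 µg/L.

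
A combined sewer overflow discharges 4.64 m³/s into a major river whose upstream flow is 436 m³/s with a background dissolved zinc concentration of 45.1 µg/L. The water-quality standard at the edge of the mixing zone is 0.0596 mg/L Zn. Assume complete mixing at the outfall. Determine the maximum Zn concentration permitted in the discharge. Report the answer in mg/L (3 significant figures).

1.42 mg/L

45.1 µg/L = 0.0451 mg/L.
Mass balance: 0.0596·440.6 = 4.64·Cₑ + 436·0.0451.
Cₑ = (26.26 − 19.66) / 4.64 = 1.422 mg/L.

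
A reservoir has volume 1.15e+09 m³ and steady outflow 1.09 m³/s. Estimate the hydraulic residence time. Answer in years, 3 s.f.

33.4 yr

Q = 1.09 m³/s × 3.156e+07 s/yr = 3.44e+07 m³/yr.
Hydraulic residence time τ = V/Q = 1.15e+09/3.44e+07 = 33.43 yr.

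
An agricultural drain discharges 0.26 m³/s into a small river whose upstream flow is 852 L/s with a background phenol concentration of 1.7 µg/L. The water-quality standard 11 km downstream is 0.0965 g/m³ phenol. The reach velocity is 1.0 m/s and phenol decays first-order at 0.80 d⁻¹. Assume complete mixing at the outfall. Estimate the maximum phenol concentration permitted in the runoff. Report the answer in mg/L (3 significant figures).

0.451 mg/L

852 L/s = 0.852 m³/s.
1.7 µg/L = 0.0017 mg/L.
Travel time to the compliance point: t = 1.1e+04/1.0 = 1.1e+04 s = 0.1273 d; decay factor exp(−0.80·0.1273) = 0.9032.
So the concentration just after mixing may be at most 0.0965/0.9032 = 0.1068 mg/L.
Mass balance: 0.1068·1.112 = 0.26·Cₑ + 0.852·0.0017.
Cₑ = (0.1188 − 0.001448) / 0.26 = 0.4514 mg/L.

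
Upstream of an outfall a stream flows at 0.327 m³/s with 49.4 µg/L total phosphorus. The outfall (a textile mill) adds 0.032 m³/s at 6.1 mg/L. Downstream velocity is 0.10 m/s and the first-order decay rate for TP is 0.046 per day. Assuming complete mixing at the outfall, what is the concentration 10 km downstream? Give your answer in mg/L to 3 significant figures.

49.4 µg/L = 0.0494 mg/L.
After complete mixing, C₀ = (0.032·6.1 + 0.327·0.0494) / 0.359 = 0.5887 mg/L.
Travel time t = 1e+04 m / 0.10 m/s = 1e+05 s = 1.157 d.
C = 0.5887·exp(−0.046·1.157) = 0.5887·0.9482 = 0.5582 mg/L.

0.558 mg/L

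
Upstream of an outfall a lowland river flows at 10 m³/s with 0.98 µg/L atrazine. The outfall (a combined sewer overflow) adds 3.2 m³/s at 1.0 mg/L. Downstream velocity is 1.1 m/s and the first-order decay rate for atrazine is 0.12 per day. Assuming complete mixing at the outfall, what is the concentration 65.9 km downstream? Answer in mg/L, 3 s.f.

0.224 mg/L

0.98 µg/L = 0.00098 mg/L.
After complete mixing, C₀ = (3.2·1 + 10·0.00098) / 13.2 = 0.2432 mg/L.
Travel time t = 6.59e+04 m / 1.1 m/s = 5.991e+04 s = 0.6934 d.
C = 0.2432·exp(−0.12·0.6934) = 0.2432·0.9202 = 0.2238 mg/L.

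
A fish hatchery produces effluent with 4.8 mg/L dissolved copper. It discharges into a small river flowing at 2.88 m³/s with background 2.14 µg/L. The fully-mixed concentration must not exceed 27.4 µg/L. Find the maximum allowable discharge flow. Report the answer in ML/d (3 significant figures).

2.14 µg/L = 0.00214 mg/L.
27.4 µg/L = 0.0274 mg/L.
Mass balance at complete mixing: C_std·(Q_w + Q_r) = Q_w·C_e + Q_r·C_b.
Rearranging, Q_w = Q_r·(C_std − C_b)/(C_e − C_std) = 2.88·(0.0274 − 0.00214) / (4.8 − 0.0274) = 0.01524 m³/s.
= 1.317 ML/d.

1.32 ML/d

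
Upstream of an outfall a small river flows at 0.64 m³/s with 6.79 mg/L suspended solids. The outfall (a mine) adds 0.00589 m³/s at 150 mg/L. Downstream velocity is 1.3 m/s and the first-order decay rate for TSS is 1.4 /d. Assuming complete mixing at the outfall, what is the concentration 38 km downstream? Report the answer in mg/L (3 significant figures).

After complete mixing, C₀ = (0.00589·150 + 0.64·6.79) / 0.6459 = 8.096 mg/L.
Travel time t = 3.8e+04 m / 1.3 m/s = 2.923e+04 s = 0.3383 d.
C = 8.096·exp(−1.4·0.3383) = 8.096·0.6227 = 5.042 mg/L.

5.04 mg/L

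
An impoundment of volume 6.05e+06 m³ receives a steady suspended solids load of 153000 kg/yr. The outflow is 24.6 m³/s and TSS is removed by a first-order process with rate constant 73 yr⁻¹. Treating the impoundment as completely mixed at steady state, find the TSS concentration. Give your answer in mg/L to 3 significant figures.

Outflow Q = 24.6 m³/s × 3.156e+07 s/yr = 7.763e+08 m³/yr.
Steady-state CSTR mass balance: W = Q·C + k·V·C, so C = W/(Q + kV).
Q + kV = 7.763e+08 + 73·6.05e+06 = 1.218e+09 m³/yr.
C = 153000/1.218e+09 = 0.0001256 kg/m³ = 0.1256 mg/L.

0.126 mg/L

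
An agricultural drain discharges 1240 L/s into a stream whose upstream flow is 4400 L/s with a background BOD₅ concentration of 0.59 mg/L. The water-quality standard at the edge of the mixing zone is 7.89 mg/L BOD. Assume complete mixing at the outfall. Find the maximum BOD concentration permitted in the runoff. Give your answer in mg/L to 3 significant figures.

33.8 mg/L

1240 L/s = 1.24 m³/s.
4400 L/s = 4.4 m³/s.
Mass balance: 7.89·5.64 = 1.24·Cₑ + 4.4·0.59.
Cₑ = (44.5 − 2.596) / 1.24 = 33.79 mg/L.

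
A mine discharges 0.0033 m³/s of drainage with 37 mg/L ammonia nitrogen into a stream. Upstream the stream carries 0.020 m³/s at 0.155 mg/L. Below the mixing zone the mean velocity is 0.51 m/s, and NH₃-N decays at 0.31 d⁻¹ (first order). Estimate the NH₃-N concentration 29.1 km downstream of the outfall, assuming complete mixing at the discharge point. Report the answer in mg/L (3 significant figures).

4.38 mg/L

After complete mixing, C₀ = (0.0033·37 + 0.02·0.155) / 0.0233 = 5.373 mg/L.
Travel time t = 2.91e+04 m / 0.51 m/s = 5.706e+04 s = 0.6604 d.
C = 5.373·exp(−0.31·0.6604) = 5.373·0.8149 = 4.379 mg/L.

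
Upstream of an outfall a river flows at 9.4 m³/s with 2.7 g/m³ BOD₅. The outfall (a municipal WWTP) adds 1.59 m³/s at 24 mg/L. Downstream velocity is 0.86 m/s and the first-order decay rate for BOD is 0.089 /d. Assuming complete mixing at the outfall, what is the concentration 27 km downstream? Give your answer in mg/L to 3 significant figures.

After complete mixing, C₀ = (1.59·24 + 9.4·2.7) / 10.99 = 5.782 mg/L.
Travel time t = 2.7e+04 m / 0.86 m/s = 3.14e+04 s = 0.3634 d.
C = 5.782·exp(−0.089·0.3634) = 5.782·0.9682 = 5.598 mg/L.

5.60 mg/L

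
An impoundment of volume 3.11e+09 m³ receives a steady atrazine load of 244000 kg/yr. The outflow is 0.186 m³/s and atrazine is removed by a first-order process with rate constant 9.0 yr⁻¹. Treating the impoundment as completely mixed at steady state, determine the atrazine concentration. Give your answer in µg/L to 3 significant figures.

Outflow Q = 0.186 m³/s × 3.156e+07 s/yr = 5.87e+06 m³/yr.
Steady-state CSTR mass balance: W = Q·C + k·V·C, so C = W/(Q + kV).
Q + kV = 5.87e+06 + 9.0·3.11e+09 = 2.8e+10 m³/yr.
C = 244000/2.8e+10 = 8.716e-06 kg/m³ = 0.008716 mg/L = 8.716 µg/L.

8.72 µg/L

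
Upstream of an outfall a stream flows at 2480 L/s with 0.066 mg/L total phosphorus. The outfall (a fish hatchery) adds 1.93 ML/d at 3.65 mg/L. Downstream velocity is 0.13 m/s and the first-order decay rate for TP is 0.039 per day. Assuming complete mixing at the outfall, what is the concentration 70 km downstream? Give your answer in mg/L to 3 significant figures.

0.0768 mg/L

1.93 ML/d = 0.02234 m³/s.
2480 L/s = 2.48 m³/s.
After complete mixing, C₀ = (0.02234·3.65 + 2.48·0.066) / 2.502 = 0.09799 mg/L.
Travel time t = 7e+04 m / 0.13 m/s = 5.385e+05 s = 6.232 d.
C = 0.09799·exp(−0.039·6.232) = 0.09799·0.7842 = 0.07685 mg/L.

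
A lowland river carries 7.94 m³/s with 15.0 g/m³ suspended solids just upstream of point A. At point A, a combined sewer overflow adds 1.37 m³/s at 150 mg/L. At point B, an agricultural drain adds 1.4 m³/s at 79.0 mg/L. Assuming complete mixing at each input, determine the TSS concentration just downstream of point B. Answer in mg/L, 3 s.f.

40.6 mg/L

After input A: C = (7.94·15 + 1.37·150) / 9.31 = 34.87 mg/L.
After input B: C = (9.31·34.87 + 1.4·79) / 10.71 = 40.63 mg/L.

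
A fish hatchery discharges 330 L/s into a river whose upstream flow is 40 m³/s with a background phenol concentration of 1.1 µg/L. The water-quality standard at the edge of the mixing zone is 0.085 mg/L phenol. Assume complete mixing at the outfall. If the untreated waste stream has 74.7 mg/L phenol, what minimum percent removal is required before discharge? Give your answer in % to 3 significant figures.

86.3 %

330 L/s = 0.33 m³/s.
1.1 µg/L = 0.0011 mg/L.
Mass balance: 0.085·40.33 = 0.33·Cₑ + 40·0.0011.
Cₑ = (3.428 − 0.044) / 0.33 = 10.25 mg/L.
Required removal = 1 − 10.25/74.7 = 86.27 %.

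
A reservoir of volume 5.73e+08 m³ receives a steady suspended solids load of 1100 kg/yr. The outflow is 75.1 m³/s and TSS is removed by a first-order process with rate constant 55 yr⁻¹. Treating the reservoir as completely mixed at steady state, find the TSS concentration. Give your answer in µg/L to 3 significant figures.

Outflow Q = 75.1 m³/s × 3.156e+07 s/yr = 2.37e+09 m³/yr.
Steady-state CSTR mass balance: W = Q·C + k·V·C, so C = W/(Q + kV).
Q + kV = 2.37e+09 + 55·5.73e+08 = 3.388e+10 m³/yr.
C = 1100/3.388e+10 = 3.246e-08 kg/m³ = 3.246e-05 mg/L = 0.03246 µg/L.

0.0325 µg/L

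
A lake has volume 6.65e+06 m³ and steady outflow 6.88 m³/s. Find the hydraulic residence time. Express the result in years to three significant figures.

0.0306 yr

Q = 6.88 m³/s × 3.156e+07 s/yr = 2.171e+08 m³/yr.
Hydraulic residence time τ = V/Q = 6.65e+06/2.171e+08 = 0.03063 yr.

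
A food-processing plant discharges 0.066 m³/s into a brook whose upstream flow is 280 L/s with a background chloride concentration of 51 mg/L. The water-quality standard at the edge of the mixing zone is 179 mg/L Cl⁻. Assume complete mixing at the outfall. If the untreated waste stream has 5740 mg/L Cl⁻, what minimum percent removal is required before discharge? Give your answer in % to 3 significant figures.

280 L/s = 0.28 m³/s.
Mass balance: 179·0.346 = 0.066·Cₑ + 0.28·51.
Cₑ = (61.93 − 14.28) / 0.066 = 722 mg/L.
Required removal = 1 − 722/5740 = 87.42 %.

87.4 %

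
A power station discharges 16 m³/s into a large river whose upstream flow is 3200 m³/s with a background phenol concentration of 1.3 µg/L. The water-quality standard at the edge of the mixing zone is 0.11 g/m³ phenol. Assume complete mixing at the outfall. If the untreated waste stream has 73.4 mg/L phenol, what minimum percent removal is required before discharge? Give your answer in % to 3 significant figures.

1.3 µg/L = 0.0013 mg/L.
Mass balance: 0.11·3216 = 16·Cₑ + 3200·0.0013.
Cₑ = (353.8 − 4.16) / 16 = 21.85 mg/L.
Required removal = 1 − 21.85/73.4 = 70.23 %.

70.2 %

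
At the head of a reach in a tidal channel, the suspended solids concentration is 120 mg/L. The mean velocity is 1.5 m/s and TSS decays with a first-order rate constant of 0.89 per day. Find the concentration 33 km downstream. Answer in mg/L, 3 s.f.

95.7 mg/L

Travel time t = 33 km / 1.5 m/s = 3.3e+04/1.5 = 2.2e+04 s = 0.2546 d.
First-order decay: C = 120·exp(−0.89·0.2546) = 120·0.7972 = 95.67 mg/L.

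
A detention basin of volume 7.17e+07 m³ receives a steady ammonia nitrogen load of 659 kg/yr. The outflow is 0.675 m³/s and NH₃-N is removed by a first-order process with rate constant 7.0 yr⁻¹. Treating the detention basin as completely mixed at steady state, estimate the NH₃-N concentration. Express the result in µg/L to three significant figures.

Outflow Q = 0.675 m³/s × 3.156e+07 s/yr = 2.13e+07 m³/yr.
Steady-state CSTR mass balance: W = Q·C + k·V·C, so C = W/(Q + kV).
Q + kV = 2.13e+07 + 7.0·7.17e+07 = 5.232e+08 m³/yr.
C = 659/5.232e+08 = 1.26e-06 kg/m³ = 0.00126 mg/L = 1.26 µg/L.

1.26 µg/L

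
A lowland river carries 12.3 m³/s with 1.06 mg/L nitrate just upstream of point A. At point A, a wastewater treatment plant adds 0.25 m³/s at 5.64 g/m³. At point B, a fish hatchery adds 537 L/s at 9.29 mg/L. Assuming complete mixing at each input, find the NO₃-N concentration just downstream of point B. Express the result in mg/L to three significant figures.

1.49 mg/L

After input A: C = (12.3·1.06 + 0.25·5.64) / 12.55 = 1.151 mg/L.
537 L/s = 0.537 m³/s.
After input B: C = (12.55·1.151 + 0.537·9.29) / 13.09 = 1.485 mg/L.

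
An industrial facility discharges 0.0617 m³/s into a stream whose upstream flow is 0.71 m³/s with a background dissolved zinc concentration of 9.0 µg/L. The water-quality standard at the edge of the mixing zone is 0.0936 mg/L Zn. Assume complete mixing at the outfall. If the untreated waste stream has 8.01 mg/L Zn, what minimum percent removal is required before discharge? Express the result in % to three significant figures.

86.7 %

9.0 µg/L = 0.009 mg/L.
Mass balance: 0.0936·0.7717 = 0.0617·Cₑ + 0.71·0.009.
Cₑ = (0.07223 − 0.00639) / 0.0617 = 1.067 mg/L.
Required removal = 1 − 1.067/8.01 = 86.68 %.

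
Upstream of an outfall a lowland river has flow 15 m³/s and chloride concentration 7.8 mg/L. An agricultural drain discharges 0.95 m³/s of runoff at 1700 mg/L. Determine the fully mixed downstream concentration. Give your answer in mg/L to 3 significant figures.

109 mg/L

Conservation of mass across the mixing zone: C = (0.95·1700 + 15·7.8) / (0.95 + 15) = 1732/15.95 = 108.6 mg/L.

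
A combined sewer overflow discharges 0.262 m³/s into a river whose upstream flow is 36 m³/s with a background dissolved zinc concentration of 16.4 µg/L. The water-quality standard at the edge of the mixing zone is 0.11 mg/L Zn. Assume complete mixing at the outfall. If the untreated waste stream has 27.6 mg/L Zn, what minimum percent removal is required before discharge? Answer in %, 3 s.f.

53.0 %

16.4 µg/L = 0.0164 mg/L.
Mass balance: 0.11·36.26 = 0.262·Cₑ + 36·0.0164.
Cₑ = (3.989 − 0.5904) / 0.262 = 12.97 mg/L.
Required removal = 1 − 12.97/27.6 = 53 %.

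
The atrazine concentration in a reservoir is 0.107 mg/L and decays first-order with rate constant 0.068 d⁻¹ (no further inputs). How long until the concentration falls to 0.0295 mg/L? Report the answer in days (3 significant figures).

18.9 d

t = ln(C₀/C)/k = ln(0.107/0.0295)/0.068 = 1.288/0.068 = 18.95 d.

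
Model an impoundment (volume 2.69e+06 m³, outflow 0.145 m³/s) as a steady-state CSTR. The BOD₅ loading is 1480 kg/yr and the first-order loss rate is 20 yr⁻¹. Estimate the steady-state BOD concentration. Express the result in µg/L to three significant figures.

25.4 µg/L

Outflow Q = 0.145 m³/s × 3.156e+07 s/yr = 4.576e+06 m³/yr.
Steady-state CSTR mass balance: W = Q·C + k·V·C, so C = W/(Q + kV).
Q + kV = 4.576e+06 + 20·2.69e+06 = 5.838e+07 m³/yr.
C = 1480/5.838e+07 = 2.535e-05 kg/m³ = 0.02535 mg/L = 25.35 µg/L.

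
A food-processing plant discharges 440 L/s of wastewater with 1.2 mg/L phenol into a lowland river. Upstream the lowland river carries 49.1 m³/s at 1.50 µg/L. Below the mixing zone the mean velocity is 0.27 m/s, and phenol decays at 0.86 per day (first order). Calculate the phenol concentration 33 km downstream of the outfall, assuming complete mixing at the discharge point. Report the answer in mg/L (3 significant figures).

0.00360 mg/L

440 L/s = 0.44 m³/s.
1.50 µg/L = 0.0015 mg/L.
After complete mixing, C₀ = (0.44·1.2 + 49.1·0.0015) / 49.54 = 0.01214 mg/L.
Travel time t = 3.3e+04 m / 0.27 m/s = 1.222e+05 s = 1.415 d.
C = 0.01214·exp(−0.86·1.415) = 0.01214·0.2962 = 0.003598 mg/L.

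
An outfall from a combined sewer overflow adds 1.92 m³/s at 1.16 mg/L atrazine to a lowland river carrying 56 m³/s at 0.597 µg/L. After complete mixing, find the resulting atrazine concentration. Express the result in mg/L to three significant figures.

0.0390 mg/L

0.597 µg/L = 0.000597 mg/L.
Conservation of mass across the mixing zone: C = (1.92·1.16 + 56·0.000597) / (1.92 + 56) = 2.261/57.92 = 0.03903 mg/L.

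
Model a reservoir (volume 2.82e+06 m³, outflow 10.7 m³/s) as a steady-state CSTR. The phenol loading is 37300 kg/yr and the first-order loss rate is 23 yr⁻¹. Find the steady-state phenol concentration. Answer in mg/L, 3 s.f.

0.0927 mg/L

Outflow Q = 10.7 m³/s × 3.156e+07 s/yr = 3.377e+08 m³/yr.
Steady-state CSTR mass balance: W = Q·C + k·V·C, so C = W/(Q + kV).
Q + kV = 3.377e+08 + 23·2.82e+06 = 4.025e+08 m³/yr.
C = 37300/4.025e+08 = 9.266e-05 kg/m³ = 0.09266 mg/L.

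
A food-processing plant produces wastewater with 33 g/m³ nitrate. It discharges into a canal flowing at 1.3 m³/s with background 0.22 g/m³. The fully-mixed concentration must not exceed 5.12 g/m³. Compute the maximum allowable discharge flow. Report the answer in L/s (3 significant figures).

228 L/s

Mass balance at complete mixing: C_std·(Q_w + Q_r) = Q_w·C_e + Q_r·C_b.
Rearranging, Q_w = Q_r·(C_std − C_b)/(C_e − C_std) = 1.3·(5.12 − 0.22) / (33 − 5.12) = 0.2285 m³/s.
= 228.5 L/s.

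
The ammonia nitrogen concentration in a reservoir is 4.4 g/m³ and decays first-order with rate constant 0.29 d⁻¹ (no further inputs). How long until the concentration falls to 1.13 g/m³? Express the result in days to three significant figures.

4.69 d

t = ln(C₀/C)/k = ln(4.4/1.13)/0.29 = 1.359/0.29 = 4.688 d.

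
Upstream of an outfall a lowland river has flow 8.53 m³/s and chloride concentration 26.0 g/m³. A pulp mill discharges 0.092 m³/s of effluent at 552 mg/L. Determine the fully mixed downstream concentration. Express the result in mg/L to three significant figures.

31.6 mg/L

Conservation of mass across the mixing zone: C = (0.092·552 + 8.53·26) / (0.092 + 8.53) = 272.6/8.622 = 31.61 mg/L.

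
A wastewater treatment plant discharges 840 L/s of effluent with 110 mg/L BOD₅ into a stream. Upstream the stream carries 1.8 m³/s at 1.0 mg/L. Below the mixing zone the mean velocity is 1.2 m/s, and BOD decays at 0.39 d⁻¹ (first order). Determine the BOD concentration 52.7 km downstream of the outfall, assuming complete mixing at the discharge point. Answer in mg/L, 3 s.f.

840 L/s = 0.84 m³/s.
After complete mixing, C₀ = (0.84·110 + 1.8·1) / 2.64 = 35.68 mg/L.
Travel time t = 5.27e+04 m / 1.2 m/s = 4.392e+04 s = 0.5083 d.
C = 35.68·exp(−0.39·0.5083) = 35.68·0.8202 = 29.27 mg/L.

29.3 mg/L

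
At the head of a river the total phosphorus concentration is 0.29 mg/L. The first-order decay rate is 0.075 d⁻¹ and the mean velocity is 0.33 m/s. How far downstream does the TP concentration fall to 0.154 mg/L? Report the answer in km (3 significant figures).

241 km

From C = C₀·e^(−kt), t = ln(C₀/C)/k = ln(0.29/0.154)/0.075 = 0.6329/0.075 = 8.439 d.
Distance = v·t = 0.33 m/s × 7.291e+05 s = 2.406e+05 m = 240.6 km.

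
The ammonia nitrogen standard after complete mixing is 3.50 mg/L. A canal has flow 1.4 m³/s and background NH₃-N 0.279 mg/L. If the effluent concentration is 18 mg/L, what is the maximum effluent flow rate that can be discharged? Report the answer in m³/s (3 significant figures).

Mass balance at complete mixing: C_std·(Q_w + Q_r) = Q_w·C_e + Q_r·C_b.
Rearranging, Q_w = Q_r·(C_std − C_b)/(C_e − C_std) = 1.4·(3.5 − 0.279) / (18 − 3.5) = 0.311 m³/s.

0.311 m³/s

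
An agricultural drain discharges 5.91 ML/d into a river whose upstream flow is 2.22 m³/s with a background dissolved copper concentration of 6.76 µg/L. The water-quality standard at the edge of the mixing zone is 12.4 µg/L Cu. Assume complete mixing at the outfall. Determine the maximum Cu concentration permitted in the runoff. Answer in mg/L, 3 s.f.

0.195 mg/L

5.91 ML/d = 0.0684 m³/s.
6.76 µg/L = 0.00676 mg/L.
12.4 µg/L = 0.0124 mg/L.
Mass balance: 0.0124·2.288 = 0.0684·Cₑ + 2.22·0.00676.
Cₑ = (0.02838 − 0.01501) / 0.0684 = 0.1954 mg/L.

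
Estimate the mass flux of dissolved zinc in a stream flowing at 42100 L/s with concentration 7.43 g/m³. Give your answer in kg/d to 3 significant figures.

42100 L/s = 42.1 m³/s.
Mass flux = Q·C = 42.1 m³/s × 7.43 g/m³ = 312.8 g/s.
= 312.8 g/s × 86.4 = 2.703e+04 kg/d.

27000 kg/d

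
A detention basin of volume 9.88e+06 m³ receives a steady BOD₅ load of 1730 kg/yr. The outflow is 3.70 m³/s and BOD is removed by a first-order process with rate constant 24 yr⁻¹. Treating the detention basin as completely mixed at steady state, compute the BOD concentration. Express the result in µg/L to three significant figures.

4.89 µg/L

Outflow Q = 3.70 m³/s × 3.156e+07 s/yr = 1.168e+08 m³/yr.
Steady-state CSTR mass balance: W = Q·C + k·V·C, so C = W/(Q + kV).
Q + kV = 1.168e+08 + 24·9.88e+06 = 3.539e+08 m³/yr.
C = 1730/3.539e+08 = 4.889e-06 kg/m³ = 0.004889 mg/L = 4.889 µg/L.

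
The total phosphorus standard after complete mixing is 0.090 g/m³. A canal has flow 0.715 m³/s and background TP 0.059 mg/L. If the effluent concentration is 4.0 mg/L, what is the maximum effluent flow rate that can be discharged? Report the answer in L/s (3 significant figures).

5.67 L/s

Mass balance at complete mixing: C_std·(Q_w + Q_r) = Q_w·C_e + Q_r·C_b.
Rearranging, Q_w = Q_r·(C_std − C_b)/(C_e − C_std) = 0.715·(0.09 − 0.059) / (4 − 0.09) = 0.005669 m³/s.
= 5.669 L/s.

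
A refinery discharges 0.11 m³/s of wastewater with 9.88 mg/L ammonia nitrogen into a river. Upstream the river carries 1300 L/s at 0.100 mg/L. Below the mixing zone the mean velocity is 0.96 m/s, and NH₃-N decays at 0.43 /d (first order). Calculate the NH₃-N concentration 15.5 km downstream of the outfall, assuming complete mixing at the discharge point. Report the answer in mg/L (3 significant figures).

1300 L/s = 1.3 m³/s.
After complete mixing, C₀ = (0.11·9.88 + 1.3·0.1) / 1.41 = 0.863 mg/L.
Travel time t = 1.55e+04 m / 0.96 m/s = 1.615e+04 s = 0.1869 d.
C = 0.863·exp(−0.43·0.1869) = 0.863·0.9228 = 0.7963 mg/L.

0.796 mg/L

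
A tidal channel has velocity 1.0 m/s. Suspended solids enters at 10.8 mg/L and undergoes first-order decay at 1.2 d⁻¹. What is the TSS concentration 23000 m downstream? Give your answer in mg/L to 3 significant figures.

7.85 mg/L

Travel time t = 23000 m / 1.0 m/s = 2.3e+04/1.0 = 2.3e+04 s = 0.2662 d.
First-order decay: C = 10.8·exp(−1.2·0.2662) = 10.8·0.7266 = 7.847 mg/L.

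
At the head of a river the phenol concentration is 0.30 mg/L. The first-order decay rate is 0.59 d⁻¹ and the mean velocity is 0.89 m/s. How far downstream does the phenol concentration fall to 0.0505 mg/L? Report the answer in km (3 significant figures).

From C = C₀·e^(−kt), t = ln(C₀/C)/k = ln(0.30/0.0505)/0.59 = 1.782/0.59 = 3.02 d.
Distance = v·t = 0.89 m/s × 2.609e+05 s = 2.322e+05 m = 232.2 km.

232 km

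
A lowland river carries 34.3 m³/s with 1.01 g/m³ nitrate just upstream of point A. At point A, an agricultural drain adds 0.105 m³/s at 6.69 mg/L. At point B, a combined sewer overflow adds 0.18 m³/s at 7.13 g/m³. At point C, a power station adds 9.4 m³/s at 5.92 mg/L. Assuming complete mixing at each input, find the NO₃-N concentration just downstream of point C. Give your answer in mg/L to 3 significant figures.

2.10 mg/L

After input A: C = (34.3·1.01 + 0.105·6.69) / 34.4 = 1.027 mg/L.
After input B: C = (34.4·1.027 + 0.18·7.13) / 34.58 = 1.059 mg/L.
After input C: C = (34.58·1.059 + 9.4·5.92) / 43.98 = 2.098 mg/L.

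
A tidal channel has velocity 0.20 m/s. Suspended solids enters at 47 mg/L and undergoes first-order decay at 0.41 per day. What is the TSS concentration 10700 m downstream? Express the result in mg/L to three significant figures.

Travel time t = 10700 m / 0.20 m/s = 1.07e+04/0.20 = 5.35e+04 s = 0.6192 d.
First-order decay: C = 47·exp(−0.41·0.6192) = 47·0.7758 = 36.46 mg/L.

36.5 mg/L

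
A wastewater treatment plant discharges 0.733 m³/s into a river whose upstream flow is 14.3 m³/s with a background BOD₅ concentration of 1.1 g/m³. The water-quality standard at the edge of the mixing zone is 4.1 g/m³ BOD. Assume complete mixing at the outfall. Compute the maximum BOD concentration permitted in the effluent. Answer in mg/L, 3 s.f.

62.6 mg/L

Mass balance: 4.1·15.03 = 0.733·Cₑ + 14.3·1.1.
Cₑ = (61.64 − 15.73) / 0.733 = 62.63 mg/L.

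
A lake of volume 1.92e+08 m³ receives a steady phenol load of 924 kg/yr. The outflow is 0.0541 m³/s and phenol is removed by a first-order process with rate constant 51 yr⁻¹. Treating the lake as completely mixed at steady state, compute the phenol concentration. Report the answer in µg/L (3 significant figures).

Outflow Q = 0.0541 m³/s × 3.156e+07 s/yr = 1.707e+06 m³/yr.
Steady-state CSTR mass balance: W = Q·C + k·V·C, so C = W/(Q + kV).
Q + kV = 1.707e+06 + 51·1.92e+08 = 9.794e+09 m³/yr.
C = 924/9.794e+09 = 9.435e-08 kg/m³ = 9.435e-05 mg/L = 0.09435 µg/L.

0.0943 µg/L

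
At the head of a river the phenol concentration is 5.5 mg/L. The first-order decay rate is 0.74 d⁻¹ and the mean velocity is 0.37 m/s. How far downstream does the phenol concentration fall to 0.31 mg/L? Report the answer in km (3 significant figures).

124 km

From C = C₀·e^(−kt), t = ln(C₀/C)/k = ln(5.5/0.31)/0.74 = 2.876/0.74 = 3.886 d.
Distance = v·t = 0.37 m/s × 3.358e+05 s = 1.242e+05 m = 124.2 km.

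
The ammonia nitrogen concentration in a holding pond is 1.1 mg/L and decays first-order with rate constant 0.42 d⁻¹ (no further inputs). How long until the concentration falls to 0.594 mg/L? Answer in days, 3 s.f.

1.47 d

t = ln(C₀/C)/k = ln(1.1/0.594)/0.42 = 0.6162/0.42 = 1.467 d.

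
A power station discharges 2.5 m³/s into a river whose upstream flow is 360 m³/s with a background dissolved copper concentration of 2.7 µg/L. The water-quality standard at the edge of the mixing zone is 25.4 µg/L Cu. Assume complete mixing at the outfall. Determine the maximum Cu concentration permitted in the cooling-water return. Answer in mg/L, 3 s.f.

3.29 mg/L

2.7 µg/L = 0.0027 mg/L.
25.4 µg/L = 0.0254 mg/L.
Mass balance: 0.0254·362.5 = 2.5·Cₑ + 360·0.0027.
Cₑ = (9.207 − 0.972) / 2.5 = 3.294 mg/L.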